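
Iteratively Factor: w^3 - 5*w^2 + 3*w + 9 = (w + 1)*(w^2 - 6*w + 9) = (w - 3)*(w + 1)*(w - 3)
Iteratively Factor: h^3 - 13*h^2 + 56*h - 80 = (h - 4)*(h^2 - 9*h + 20) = (h - 5)*(h - 4)*(h - 4)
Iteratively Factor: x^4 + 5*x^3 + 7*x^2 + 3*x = (x)*(x^3 + 5*x^2 + 7*x + 3) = x*(x + 1)*(x^2 + 4*x + 3) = x*(x + 1)^2*(x + 3)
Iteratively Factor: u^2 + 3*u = (u + 3)*(u)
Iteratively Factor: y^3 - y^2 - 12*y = (y)*(y^2 - y - 12) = y*(y + 3)*(y - 4)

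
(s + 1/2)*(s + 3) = s^2 + 7*s/2 + 3/2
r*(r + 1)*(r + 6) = r^3 + 7*r^2 + 6*r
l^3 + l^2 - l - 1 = (l - 1)*(l + 1)^2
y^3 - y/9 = y*(y - 1/3)*(y + 1/3)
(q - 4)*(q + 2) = q^2 - 2*q - 8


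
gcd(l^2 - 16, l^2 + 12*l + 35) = 1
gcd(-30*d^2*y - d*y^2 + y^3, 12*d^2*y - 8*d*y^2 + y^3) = -6*d*y + y^2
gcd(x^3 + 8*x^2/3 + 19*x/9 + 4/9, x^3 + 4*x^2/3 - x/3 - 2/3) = x + 1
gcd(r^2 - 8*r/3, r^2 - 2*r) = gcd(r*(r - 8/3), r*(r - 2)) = r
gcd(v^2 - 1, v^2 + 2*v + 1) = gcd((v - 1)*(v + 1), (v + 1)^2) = v + 1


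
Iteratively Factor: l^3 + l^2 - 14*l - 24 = (l + 3)*(l^2 - 2*l - 8) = (l - 4)*(l + 3)*(l + 2)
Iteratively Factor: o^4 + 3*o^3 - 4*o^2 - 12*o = (o)*(o^3 + 3*o^2 - 4*o - 12) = o*(o - 2)*(o^2 + 5*o + 6) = o*(o - 2)*(o + 2)*(o + 3)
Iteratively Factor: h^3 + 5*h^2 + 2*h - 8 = (h - 1)*(h^2 + 6*h + 8) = (h - 1)*(h + 4)*(h + 2)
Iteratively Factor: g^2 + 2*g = (g + 2)*(g)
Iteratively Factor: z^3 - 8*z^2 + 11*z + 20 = (z + 1)*(z^2 - 9*z + 20) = (z - 5)*(z + 1)*(z - 4)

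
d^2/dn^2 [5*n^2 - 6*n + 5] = 10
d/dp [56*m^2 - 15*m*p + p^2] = -15*m + 2*p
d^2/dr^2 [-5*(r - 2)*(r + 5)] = -10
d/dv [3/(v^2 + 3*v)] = 3*(-2*v - 3)/(v^2*(v + 3)^2)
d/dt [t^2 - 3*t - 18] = 2*t - 3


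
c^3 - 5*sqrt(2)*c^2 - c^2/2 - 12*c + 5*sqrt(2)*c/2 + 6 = (c - 1/2)*(c - 6*sqrt(2))*(c + sqrt(2))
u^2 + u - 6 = (u - 2)*(u + 3)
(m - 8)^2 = m^2 - 16*m + 64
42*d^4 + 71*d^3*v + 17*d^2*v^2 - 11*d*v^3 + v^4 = (-7*d + v)*(-6*d + v)*(d + v)^2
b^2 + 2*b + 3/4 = (b + 1/2)*(b + 3/2)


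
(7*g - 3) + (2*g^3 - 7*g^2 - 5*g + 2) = 2*g^3 - 7*g^2 + 2*g - 1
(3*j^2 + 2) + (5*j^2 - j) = 8*j^2 - j + 2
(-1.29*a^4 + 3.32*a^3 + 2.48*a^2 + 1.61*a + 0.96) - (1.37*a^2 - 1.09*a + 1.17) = -1.29*a^4 + 3.32*a^3 + 1.11*a^2 + 2.7*a - 0.21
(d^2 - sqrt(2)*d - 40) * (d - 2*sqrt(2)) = d^3 - 3*sqrt(2)*d^2 - 36*d + 80*sqrt(2)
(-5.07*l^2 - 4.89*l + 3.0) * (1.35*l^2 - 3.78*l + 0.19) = -6.8445*l^4 + 12.5631*l^3 + 21.5709*l^2 - 12.2691*l + 0.57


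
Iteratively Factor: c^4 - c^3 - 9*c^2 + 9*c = (c + 3)*(c^3 - 4*c^2 + 3*c) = (c - 1)*(c + 3)*(c^2 - 3*c) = (c - 3)*(c - 1)*(c + 3)*(c)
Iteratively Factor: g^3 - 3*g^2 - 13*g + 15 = (g - 5)*(g^2 + 2*g - 3) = (g - 5)*(g + 3)*(g - 1)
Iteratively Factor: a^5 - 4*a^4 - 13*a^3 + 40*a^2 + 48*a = (a - 4)*(a^4 - 13*a^2 - 12*a) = (a - 4)*(a + 1)*(a^3 - a^2 - 12*a) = (a - 4)*(a + 1)*(a + 3)*(a^2 - 4*a) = (a - 4)^2*(a + 1)*(a + 3)*(a)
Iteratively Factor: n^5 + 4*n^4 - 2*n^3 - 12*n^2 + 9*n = (n - 1)*(n^4 + 5*n^3 + 3*n^2 - 9*n) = (n - 1)*(n + 3)*(n^3 + 2*n^2 - 3*n) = n*(n - 1)*(n + 3)*(n^2 + 2*n - 3) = n*(n - 1)^2*(n + 3)*(n + 3)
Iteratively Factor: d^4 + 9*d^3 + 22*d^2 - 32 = (d + 4)*(d^3 + 5*d^2 + 2*d - 8) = (d - 1)*(d + 4)*(d^2 + 6*d + 8) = (d - 1)*(d + 2)*(d + 4)*(d + 4)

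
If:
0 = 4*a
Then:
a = 0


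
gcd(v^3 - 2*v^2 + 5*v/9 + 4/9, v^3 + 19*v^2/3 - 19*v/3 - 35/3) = 1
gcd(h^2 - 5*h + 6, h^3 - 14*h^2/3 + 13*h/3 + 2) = h^2 - 5*h + 6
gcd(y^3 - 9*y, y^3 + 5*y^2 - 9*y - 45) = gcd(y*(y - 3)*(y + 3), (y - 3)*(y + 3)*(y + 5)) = y^2 - 9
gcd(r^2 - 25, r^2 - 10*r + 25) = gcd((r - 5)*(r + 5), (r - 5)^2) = r - 5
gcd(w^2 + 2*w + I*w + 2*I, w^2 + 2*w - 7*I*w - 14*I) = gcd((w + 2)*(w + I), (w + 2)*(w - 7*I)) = w + 2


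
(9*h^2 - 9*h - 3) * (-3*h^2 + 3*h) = -27*h^4 + 54*h^3 - 18*h^2 - 9*h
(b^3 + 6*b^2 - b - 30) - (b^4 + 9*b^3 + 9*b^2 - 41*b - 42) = -b^4 - 8*b^3 - 3*b^2 + 40*b + 12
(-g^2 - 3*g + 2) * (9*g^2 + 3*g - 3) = -9*g^4 - 30*g^3 + 12*g^2 + 15*g - 6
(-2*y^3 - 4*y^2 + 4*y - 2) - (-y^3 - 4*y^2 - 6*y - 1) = -y^3 + 10*y - 1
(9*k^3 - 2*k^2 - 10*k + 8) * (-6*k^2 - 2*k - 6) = -54*k^5 - 6*k^4 + 10*k^3 - 16*k^2 + 44*k - 48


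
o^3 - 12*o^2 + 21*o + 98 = (o - 7)^2*(o + 2)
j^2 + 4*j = j*(j + 4)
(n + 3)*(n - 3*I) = n^2 + 3*n - 3*I*n - 9*I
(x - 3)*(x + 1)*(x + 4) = x^3 + 2*x^2 - 11*x - 12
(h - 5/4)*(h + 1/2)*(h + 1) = h^3 + h^2/4 - 11*h/8 - 5/8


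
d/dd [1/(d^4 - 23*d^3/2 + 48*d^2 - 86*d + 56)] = 2*(-8*d^3 + 69*d^2 - 192*d + 172)/(2*d^4 - 23*d^3 + 96*d^2 - 172*d + 112)^2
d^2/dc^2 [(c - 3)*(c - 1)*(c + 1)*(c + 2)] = 12*c^2 - 6*c - 14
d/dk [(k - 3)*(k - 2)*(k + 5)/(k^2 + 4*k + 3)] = (k^4 + 8*k^3 + 28*k^2 - 60*k - 177)/(k^4 + 8*k^3 + 22*k^2 + 24*k + 9)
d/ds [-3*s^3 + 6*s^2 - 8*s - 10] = -9*s^2 + 12*s - 8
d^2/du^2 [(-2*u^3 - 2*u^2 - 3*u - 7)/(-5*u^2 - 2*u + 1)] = 2*(73*u^3 + 543*u^2 + 261*u + 71)/(125*u^6 + 150*u^5 - 15*u^4 - 52*u^3 + 3*u^2 + 6*u - 1)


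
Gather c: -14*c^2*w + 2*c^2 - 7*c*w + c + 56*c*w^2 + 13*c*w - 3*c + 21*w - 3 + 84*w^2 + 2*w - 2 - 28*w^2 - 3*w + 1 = c^2*(2 - 14*w) + c*(56*w^2 + 6*w - 2) + 56*w^2 + 20*w - 4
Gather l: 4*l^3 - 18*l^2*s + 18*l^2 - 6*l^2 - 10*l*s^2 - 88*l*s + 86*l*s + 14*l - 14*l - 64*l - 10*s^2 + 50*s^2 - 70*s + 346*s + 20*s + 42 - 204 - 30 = 4*l^3 + l^2*(12 - 18*s) + l*(-10*s^2 - 2*s - 64) + 40*s^2 + 296*s - 192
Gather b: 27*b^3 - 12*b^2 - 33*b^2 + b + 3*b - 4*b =27*b^3 - 45*b^2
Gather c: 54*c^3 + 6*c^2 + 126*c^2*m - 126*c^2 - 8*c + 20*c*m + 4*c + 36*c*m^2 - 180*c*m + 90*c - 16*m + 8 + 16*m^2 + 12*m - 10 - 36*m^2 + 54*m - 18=54*c^3 + c^2*(126*m - 120) + c*(36*m^2 - 160*m + 86) - 20*m^2 + 50*m - 20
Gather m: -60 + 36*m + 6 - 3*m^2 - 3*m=-3*m^2 + 33*m - 54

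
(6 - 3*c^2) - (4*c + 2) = -3*c^2 - 4*c + 4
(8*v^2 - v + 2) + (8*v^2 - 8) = 16*v^2 - v - 6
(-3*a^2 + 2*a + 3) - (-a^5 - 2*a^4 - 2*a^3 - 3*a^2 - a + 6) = a^5 + 2*a^4 + 2*a^3 + 3*a - 3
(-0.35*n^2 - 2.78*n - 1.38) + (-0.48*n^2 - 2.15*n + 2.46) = -0.83*n^2 - 4.93*n + 1.08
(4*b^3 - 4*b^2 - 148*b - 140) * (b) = 4*b^4 - 4*b^3 - 148*b^2 - 140*b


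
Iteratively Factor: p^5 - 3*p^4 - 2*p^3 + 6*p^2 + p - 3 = (p - 1)*(p^4 - 2*p^3 - 4*p^2 + 2*p + 3) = (p - 1)*(p + 1)*(p^3 - 3*p^2 - p + 3) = (p - 1)*(p + 1)^2*(p^2 - 4*p + 3) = (p - 1)^2*(p + 1)^2*(p - 3)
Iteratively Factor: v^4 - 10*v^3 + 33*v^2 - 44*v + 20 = (v - 5)*(v^3 - 5*v^2 + 8*v - 4) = (v - 5)*(v - 1)*(v^2 - 4*v + 4) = (v - 5)*(v - 2)*(v - 1)*(v - 2)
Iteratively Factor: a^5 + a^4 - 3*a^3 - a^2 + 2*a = (a + 1)*(a^4 - 3*a^2 + 2*a) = (a - 1)*(a + 1)*(a^3 + a^2 - 2*a) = (a - 1)*(a + 1)*(a + 2)*(a^2 - a) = a*(a - 1)*(a + 1)*(a + 2)*(a - 1)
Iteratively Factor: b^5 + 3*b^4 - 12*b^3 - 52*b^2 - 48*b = (b)*(b^4 + 3*b^3 - 12*b^2 - 52*b - 48) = b*(b - 4)*(b^3 + 7*b^2 + 16*b + 12) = b*(b - 4)*(b + 3)*(b^2 + 4*b + 4) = b*(b - 4)*(b + 2)*(b + 3)*(b + 2)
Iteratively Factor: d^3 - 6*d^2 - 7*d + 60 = (d + 3)*(d^2 - 9*d + 20) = (d - 4)*(d + 3)*(d - 5)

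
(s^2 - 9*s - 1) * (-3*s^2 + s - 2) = -3*s^4 + 28*s^3 - 8*s^2 + 17*s + 2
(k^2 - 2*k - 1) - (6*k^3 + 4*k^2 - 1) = -6*k^3 - 3*k^2 - 2*k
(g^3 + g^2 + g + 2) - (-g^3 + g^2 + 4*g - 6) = 2*g^3 - 3*g + 8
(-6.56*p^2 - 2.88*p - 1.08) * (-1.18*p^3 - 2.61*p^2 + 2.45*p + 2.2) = 7.7408*p^5 + 20.52*p^4 - 7.2808*p^3 - 18.6692*p^2 - 8.982*p - 2.376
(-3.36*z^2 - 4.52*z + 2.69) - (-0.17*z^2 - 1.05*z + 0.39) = -3.19*z^2 - 3.47*z + 2.3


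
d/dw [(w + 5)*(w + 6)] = 2*w + 11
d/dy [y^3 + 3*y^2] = 3*y*(y + 2)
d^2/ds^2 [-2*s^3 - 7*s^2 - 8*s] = -12*s - 14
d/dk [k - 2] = 1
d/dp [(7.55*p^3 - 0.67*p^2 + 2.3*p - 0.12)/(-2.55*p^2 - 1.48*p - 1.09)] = (-19.2525*p^4 - 22.348*p^3 - 17.8319*p^2 + 0.8486*p - 2.6846)/(6.5025*p^4 + 7.548*p^3 + 7.7494*p^2 + 3.2264*p + 1.1881)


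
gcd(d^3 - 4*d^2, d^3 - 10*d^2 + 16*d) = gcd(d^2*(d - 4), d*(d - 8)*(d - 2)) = d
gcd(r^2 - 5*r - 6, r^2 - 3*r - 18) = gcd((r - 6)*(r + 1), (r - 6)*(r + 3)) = r - 6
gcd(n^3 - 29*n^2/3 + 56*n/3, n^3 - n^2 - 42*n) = n^2 - 7*n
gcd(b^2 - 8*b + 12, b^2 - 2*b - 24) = b - 6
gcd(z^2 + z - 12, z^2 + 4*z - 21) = z - 3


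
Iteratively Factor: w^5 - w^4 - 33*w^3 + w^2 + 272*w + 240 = (w + 3)*(w^4 - 4*w^3 - 21*w^2 + 64*w + 80) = (w + 1)*(w + 3)*(w^3 - 5*w^2 - 16*w + 80) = (w - 5)*(w + 1)*(w + 3)*(w^2 - 16) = (w - 5)*(w + 1)*(w + 3)*(w + 4)*(w - 4)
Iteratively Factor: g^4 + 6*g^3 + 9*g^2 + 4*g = (g + 1)*(g^3 + 5*g^2 + 4*g) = (g + 1)*(g + 4)*(g^2 + g) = g*(g + 1)*(g + 4)*(g + 1)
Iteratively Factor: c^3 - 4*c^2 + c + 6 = (c - 3)*(c^2 - c - 2) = (c - 3)*(c + 1)*(c - 2)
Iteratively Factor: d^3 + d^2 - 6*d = (d + 3)*(d^2 - 2*d) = d*(d + 3)*(d - 2)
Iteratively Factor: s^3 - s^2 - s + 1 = (s - 1)*(s^2 - 1) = (s - 1)^2*(s + 1)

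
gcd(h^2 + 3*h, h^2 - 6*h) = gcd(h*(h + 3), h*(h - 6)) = h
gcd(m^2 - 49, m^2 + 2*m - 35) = m + 7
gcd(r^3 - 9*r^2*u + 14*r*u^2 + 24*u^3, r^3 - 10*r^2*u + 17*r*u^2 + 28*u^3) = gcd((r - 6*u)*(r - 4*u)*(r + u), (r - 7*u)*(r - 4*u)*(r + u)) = r^2 - 3*r*u - 4*u^2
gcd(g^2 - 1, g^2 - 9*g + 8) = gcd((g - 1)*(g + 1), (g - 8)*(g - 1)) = g - 1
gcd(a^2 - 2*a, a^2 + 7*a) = a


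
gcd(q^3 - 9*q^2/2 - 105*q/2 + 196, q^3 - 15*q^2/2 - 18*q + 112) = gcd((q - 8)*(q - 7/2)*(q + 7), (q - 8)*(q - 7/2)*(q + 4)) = q^2 - 23*q/2 + 28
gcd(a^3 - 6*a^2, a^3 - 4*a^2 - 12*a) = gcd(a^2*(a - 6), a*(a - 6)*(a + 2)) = a^2 - 6*a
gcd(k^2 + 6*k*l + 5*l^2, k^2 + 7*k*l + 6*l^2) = k + l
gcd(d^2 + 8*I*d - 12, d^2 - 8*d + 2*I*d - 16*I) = d + 2*I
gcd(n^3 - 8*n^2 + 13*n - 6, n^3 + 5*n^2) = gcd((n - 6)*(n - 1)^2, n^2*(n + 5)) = 1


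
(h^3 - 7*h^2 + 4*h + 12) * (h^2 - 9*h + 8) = h^5 - 16*h^4 + 75*h^3 - 80*h^2 - 76*h + 96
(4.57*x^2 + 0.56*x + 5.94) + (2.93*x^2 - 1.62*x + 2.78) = 7.5*x^2 - 1.06*x + 8.72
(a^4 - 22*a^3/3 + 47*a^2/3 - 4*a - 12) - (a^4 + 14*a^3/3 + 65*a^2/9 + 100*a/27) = -12*a^3 + 76*a^2/9 - 208*a/27 - 12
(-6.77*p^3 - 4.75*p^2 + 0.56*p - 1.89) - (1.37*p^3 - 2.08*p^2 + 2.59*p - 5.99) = -8.14*p^3 - 2.67*p^2 - 2.03*p + 4.1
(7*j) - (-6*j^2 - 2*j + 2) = 6*j^2 + 9*j - 2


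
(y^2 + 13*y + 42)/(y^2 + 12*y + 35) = (y + 6)/(y + 5)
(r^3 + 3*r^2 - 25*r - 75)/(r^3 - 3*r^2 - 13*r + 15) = (r + 5)/(r - 1)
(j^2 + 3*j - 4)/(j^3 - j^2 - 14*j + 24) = (j - 1)/(j^2 - 5*j + 6)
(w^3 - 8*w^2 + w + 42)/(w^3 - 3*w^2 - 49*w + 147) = (w + 2)/(w + 7)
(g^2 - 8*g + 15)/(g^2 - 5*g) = (g - 3)/g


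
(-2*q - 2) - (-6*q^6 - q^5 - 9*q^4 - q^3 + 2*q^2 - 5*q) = 6*q^6 + q^5 + 9*q^4 + q^3 - 2*q^2 + 3*q - 2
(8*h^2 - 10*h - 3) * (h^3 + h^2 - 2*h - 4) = 8*h^5 - 2*h^4 - 29*h^3 - 15*h^2 + 46*h + 12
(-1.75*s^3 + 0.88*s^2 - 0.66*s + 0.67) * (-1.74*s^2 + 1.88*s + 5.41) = 3.045*s^5 - 4.8212*s^4 - 6.6647*s^3 + 2.3542*s^2 - 2.311*s + 3.6247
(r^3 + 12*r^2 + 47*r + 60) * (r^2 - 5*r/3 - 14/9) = r^5 + 31*r^4/3 + 229*r^3/9 - 37*r^2 - 1558*r/9 - 280/3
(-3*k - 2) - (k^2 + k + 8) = -k^2 - 4*k - 10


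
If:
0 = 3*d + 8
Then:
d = -8/3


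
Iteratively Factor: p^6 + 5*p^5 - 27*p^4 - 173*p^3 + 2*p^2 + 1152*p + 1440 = (p + 2)*(p^5 + 3*p^4 - 33*p^3 - 107*p^2 + 216*p + 720) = (p + 2)*(p + 4)*(p^4 - p^3 - 29*p^2 + 9*p + 180) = (p + 2)*(p + 3)*(p + 4)*(p^3 - 4*p^2 - 17*p + 60) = (p - 5)*(p + 2)*(p + 3)*(p + 4)*(p^2 + p - 12) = (p - 5)*(p - 3)*(p + 2)*(p + 3)*(p + 4)*(p + 4)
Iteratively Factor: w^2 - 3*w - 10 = (w + 2)*(w - 5)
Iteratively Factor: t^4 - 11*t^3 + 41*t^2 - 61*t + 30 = (t - 2)*(t^3 - 9*t^2 + 23*t - 15) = (t - 3)*(t - 2)*(t^2 - 6*t + 5) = (t - 3)*(t - 2)*(t - 1)*(t - 5)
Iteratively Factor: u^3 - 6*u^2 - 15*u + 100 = (u + 4)*(u^2 - 10*u + 25) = (u - 5)*(u + 4)*(u - 5)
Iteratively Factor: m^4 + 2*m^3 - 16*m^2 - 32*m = (m + 4)*(m^3 - 2*m^2 - 8*m) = (m - 4)*(m + 4)*(m^2 + 2*m) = m*(m - 4)*(m + 4)*(m + 2)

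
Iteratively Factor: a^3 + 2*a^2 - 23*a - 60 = (a + 4)*(a^2 - 2*a - 15) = (a - 5)*(a + 4)*(a + 3)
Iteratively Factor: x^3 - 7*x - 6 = (x - 3)*(x^2 + 3*x + 2) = (x - 3)*(x + 2)*(x + 1)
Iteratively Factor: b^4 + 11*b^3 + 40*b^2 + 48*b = (b + 3)*(b^3 + 8*b^2 + 16*b) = b*(b + 3)*(b^2 + 8*b + 16) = b*(b + 3)*(b + 4)*(b + 4)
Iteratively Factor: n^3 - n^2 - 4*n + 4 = (n - 1)*(n^2 - 4) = (n - 1)*(n + 2)*(n - 2)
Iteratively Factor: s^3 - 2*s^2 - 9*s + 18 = (s - 3)*(s^2 + s - 6) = (s - 3)*(s + 3)*(s - 2)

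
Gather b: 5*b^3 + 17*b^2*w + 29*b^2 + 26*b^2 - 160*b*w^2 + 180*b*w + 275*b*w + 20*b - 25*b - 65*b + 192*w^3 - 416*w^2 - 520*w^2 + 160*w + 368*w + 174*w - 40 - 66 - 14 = 5*b^3 + b^2*(17*w + 55) + b*(-160*w^2 + 455*w - 70) + 192*w^3 - 936*w^2 + 702*w - 120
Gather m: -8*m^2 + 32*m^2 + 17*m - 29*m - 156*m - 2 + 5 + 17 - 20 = 24*m^2 - 168*m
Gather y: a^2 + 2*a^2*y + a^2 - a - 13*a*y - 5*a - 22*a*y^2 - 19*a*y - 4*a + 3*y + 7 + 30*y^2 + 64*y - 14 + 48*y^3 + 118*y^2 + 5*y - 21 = 2*a^2 - 10*a + 48*y^3 + y^2*(148 - 22*a) + y*(2*a^2 - 32*a + 72) - 28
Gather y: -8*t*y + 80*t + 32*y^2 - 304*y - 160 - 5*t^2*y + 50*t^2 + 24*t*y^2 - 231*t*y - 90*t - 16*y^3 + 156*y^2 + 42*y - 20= 50*t^2 - 10*t - 16*y^3 + y^2*(24*t + 188) + y*(-5*t^2 - 239*t - 262) - 180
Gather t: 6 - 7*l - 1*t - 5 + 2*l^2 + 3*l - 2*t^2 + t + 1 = 2*l^2 - 4*l - 2*t^2 + 2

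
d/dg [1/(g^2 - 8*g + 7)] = 2*(4 - g)/(g^2 - 8*g + 7)^2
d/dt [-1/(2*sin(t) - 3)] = 2*cos(t)/(2*sin(t) - 3)^2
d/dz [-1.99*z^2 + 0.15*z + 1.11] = 0.15 - 3.98*z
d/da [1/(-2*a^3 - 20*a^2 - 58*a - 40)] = (3*a^2 + 20*a + 29)/(2*(a^3 + 10*a^2 + 29*a + 20)^2)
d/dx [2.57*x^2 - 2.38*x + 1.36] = 5.14*x - 2.38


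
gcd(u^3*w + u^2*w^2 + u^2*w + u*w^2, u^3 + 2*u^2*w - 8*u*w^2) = u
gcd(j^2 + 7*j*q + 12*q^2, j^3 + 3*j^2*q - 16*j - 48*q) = j + 3*q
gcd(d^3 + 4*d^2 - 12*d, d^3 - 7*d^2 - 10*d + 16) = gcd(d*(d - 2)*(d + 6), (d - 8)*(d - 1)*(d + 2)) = 1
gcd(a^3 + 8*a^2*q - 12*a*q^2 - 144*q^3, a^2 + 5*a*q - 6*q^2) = a + 6*q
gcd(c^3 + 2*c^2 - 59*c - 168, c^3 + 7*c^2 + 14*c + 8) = 1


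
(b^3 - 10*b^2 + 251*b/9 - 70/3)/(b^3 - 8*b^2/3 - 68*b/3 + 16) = (9*b^2 - 36*b + 35)/(3*(3*b^2 + 10*b - 8))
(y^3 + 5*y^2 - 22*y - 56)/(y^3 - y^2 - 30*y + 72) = (y^2 + 9*y + 14)/(y^2 + 3*y - 18)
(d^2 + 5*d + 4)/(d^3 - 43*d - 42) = (d + 4)/(d^2 - d - 42)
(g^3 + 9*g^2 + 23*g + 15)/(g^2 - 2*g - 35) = (g^2 + 4*g + 3)/(g - 7)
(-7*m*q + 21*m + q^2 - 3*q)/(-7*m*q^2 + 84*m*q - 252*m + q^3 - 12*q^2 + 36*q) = (q - 3)/(q^2 - 12*q + 36)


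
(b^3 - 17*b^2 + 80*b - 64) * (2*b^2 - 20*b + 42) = 2*b^5 - 54*b^4 + 542*b^3 - 2442*b^2 + 4640*b - 2688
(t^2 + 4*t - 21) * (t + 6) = t^3 + 10*t^2 + 3*t - 126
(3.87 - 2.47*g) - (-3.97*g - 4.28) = 1.5*g + 8.15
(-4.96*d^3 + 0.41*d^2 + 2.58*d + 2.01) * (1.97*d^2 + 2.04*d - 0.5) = -9.7712*d^5 - 9.3107*d^4 + 8.399*d^3 + 9.0179*d^2 + 2.8104*d - 1.005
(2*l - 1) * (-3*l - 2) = -6*l^2 - l + 2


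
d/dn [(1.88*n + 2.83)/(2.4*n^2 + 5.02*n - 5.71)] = (4.512*n^2 + 9.4376*n - (1.88*n + 2.83)*(4.8*n + 5.02) - 10.7348)/(2.4*n^2 + 5.02*n - 5.71)^2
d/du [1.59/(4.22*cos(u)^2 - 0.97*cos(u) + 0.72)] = (13.4196*cos(u) - 1.5423)*sin(u)/(4.22*cos(u)^2 - 0.97*cos(u) + 0.72)^2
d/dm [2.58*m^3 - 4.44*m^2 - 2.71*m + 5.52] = 7.74*m^2 - 8.88*m - 2.71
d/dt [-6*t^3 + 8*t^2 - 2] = 2*t*(8 - 9*t)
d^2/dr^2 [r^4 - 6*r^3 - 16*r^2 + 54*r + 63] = 12*r^2 - 36*r - 32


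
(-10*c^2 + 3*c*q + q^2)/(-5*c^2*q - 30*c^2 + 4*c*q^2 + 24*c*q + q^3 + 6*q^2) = (-2*c + q)/(-c*q - 6*c + q^2 + 6*q)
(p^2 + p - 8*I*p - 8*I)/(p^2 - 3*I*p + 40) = (p + 1)/(p + 5*I)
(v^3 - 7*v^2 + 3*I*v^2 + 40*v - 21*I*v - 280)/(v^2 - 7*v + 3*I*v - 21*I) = (v^2 + 3*I*v + 40)/(v + 3*I)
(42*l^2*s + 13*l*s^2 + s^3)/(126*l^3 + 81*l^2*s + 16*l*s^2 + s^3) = s/(3*l + s)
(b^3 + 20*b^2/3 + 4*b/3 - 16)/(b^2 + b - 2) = (b^2 + 14*b/3 - 8)/(b - 1)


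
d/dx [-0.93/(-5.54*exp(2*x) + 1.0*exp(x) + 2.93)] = (0.93 - 10.3044*exp(x))*exp(x)/(-5.54*exp(2*x) + 1.0*exp(x) + 2.93)^2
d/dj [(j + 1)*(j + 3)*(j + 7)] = 3*j^2 + 22*j + 31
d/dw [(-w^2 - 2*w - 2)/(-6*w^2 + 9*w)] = (-7*w^2 - 8*w + 6)/(3*w^2*(4*w^2 - 12*w + 9))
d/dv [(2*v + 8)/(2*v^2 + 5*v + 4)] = 2*(2*v^2 + 5*v - (v + 4)*(4*v + 5) + 4)/(2*v^2 + 5*v + 4)^2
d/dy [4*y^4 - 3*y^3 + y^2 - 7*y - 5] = 16*y^3 - 9*y^2 + 2*y - 7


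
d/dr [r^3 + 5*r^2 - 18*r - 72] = 3*r^2 + 10*r - 18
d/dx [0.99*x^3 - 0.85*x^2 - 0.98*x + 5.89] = 2.97*x^2 - 1.7*x - 0.98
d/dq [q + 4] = 1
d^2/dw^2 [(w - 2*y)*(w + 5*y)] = 2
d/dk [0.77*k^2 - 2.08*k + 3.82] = 1.54*k - 2.08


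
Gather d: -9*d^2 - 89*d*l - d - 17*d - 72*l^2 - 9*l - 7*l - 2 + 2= -9*d^2 + d*(-89*l - 18) - 72*l^2 - 16*l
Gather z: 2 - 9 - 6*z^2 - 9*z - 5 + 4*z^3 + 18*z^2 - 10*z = 4*z^3 + 12*z^2 - 19*z - 12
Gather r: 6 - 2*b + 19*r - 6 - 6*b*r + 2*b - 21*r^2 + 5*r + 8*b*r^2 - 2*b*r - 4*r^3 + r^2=-4*r^3 + r^2*(8*b - 20) + r*(24 - 8*b)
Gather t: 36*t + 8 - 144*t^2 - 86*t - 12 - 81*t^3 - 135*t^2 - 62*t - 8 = -81*t^3 - 279*t^2 - 112*t - 12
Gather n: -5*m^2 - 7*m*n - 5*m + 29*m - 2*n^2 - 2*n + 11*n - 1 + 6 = -5*m^2 + 24*m - 2*n^2 + n*(9 - 7*m) + 5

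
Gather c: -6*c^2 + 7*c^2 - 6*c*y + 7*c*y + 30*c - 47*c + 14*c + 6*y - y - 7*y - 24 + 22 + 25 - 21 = c^2 + c*(y - 3) - 2*y + 2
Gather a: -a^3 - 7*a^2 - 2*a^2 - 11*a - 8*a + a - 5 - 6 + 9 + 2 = -a^3 - 9*a^2 - 18*a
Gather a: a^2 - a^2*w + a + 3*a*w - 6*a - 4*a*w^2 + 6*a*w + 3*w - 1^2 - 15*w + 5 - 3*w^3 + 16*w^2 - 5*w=a^2*(1 - w) + a*(-4*w^2 + 9*w - 5) - 3*w^3 + 16*w^2 - 17*w + 4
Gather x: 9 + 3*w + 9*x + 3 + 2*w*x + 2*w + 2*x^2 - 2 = 5*w + 2*x^2 + x*(2*w + 9) + 10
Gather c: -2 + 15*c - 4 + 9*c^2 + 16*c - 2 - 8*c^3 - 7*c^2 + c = -8*c^3 + 2*c^2 + 32*c - 8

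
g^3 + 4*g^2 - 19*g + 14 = (g - 2)*(g - 1)*(g + 7)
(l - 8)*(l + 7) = l^2 - l - 56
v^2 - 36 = (v - 6)*(v + 6)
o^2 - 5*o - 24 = (o - 8)*(o + 3)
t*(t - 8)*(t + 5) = t^3 - 3*t^2 - 40*t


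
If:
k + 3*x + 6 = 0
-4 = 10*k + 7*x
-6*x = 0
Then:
No Solution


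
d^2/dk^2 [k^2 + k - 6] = 2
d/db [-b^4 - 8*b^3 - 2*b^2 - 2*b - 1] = -4*b^3 - 24*b^2 - 4*b - 2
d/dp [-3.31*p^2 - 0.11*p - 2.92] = -6.62*p - 0.11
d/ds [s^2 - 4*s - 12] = 2*s - 4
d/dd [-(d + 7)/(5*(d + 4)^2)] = (d + 10)/(5*(d + 4)^3)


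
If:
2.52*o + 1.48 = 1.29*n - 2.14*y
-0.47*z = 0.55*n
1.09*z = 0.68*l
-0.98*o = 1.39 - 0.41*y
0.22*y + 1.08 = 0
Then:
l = 25.85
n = -13.78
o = -3.47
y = -4.91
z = 16.12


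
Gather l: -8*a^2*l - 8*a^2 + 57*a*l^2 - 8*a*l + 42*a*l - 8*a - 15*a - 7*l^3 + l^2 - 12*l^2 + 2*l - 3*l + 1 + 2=-8*a^2 - 23*a - 7*l^3 + l^2*(57*a - 11) + l*(-8*a^2 + 34*a - 1) + 3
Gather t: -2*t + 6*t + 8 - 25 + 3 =4*t - 14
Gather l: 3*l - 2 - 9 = 3*l - 11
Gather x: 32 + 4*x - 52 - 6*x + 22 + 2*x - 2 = 0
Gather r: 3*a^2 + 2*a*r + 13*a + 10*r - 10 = 3*a^2 + 13*a + r*(2*a + 10) - 10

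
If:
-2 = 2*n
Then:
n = -1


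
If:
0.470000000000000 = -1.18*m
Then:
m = -0.40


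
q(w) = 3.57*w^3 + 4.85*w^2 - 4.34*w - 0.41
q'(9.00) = 950.47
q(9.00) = 2955.91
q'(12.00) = 1654.30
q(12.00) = 6814.87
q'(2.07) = 61.63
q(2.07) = 43.05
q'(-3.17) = 72.53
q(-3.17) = -51.64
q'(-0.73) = -5.71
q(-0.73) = 3.95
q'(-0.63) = -6.20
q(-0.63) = 3.36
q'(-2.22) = 26.91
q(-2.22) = -5.93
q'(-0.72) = -5.77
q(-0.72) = 3.90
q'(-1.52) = 5.66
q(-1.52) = 4.86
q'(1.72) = 44.03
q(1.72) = 24.64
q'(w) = 10.71*w^2 + 9.7*w - 4.34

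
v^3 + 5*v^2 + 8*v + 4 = (v + 1)*(v + 2)^2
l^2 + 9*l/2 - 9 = (l - 3/2)*(l + 6)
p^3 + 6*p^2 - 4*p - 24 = (p - 2)*(p + 2)*(p + 6)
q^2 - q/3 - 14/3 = (q - 7/3)*(q + 2)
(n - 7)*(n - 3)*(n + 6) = n^3 - 4*n^2 - 39*n + 126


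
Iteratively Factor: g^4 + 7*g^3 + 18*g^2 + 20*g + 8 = (g + 2)*(g^3 + 5*g^2 + 8*g + 4) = (g + 2)^2*(g^2 + 3*g + 2) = (g + 1)*(g + 2)^2*(g + 2)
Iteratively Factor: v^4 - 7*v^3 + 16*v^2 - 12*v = (v - 2)*(v^3 - 5*v^2 + 6*v) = (v - 3)*(v - 2)*(v^2 - 2*v) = (v - 3)*(v - 2)^2*(v)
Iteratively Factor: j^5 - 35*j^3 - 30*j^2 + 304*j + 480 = (j + 3)*(j^4 - 3*j^3 - 26*j^2 + 48*j + 160) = (j - 5)*(j + 3)*(j^3 + 2*j^2 - 16*j - 32) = (j - 5)*(j + 3)*(j + 4)*(j^2 - 2*j - 8) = (j - 5)*(j + 2)*(j + 3)*(j + 4)*(j - 4)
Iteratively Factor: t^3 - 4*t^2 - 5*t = (t)*(t^2 - 4*t - 5) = t*(t + 1)*(t - 5)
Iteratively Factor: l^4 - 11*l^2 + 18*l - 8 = (l - 2)*(l^3 + 2*l^2 - 7*l + 4) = (l - 2)*(l - 1)*(l^2 + 3*l - 4) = (l - 2)*(l - 1)*(l + 4)*(l - 1)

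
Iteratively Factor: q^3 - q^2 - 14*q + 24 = (q - 3)*(q^2 + 2*q - 8) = (q - 3)*(q + 4)*(q - 2)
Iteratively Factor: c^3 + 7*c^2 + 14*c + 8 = (c + 1)*(c^2 + 6*c + 8) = (c + 1)*(c + 4)*(c + 2)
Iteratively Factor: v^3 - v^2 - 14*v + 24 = (v - 2)*(v^2 + v - 12) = (v - 2)*(v + 4)*(v - 3)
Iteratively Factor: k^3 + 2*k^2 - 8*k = (k - 2)*(k^2 + 4*k) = k*(k - 2)*(k + 4)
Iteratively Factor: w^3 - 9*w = (w + 3)*(w^2 - 3*w) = w*(w + 3)*(w - 3)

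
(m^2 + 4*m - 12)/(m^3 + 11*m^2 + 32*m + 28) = (m^2 + 4*m - 12)/(m^3 + 11*m^2 + 32*m + 28)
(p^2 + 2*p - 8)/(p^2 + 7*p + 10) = (p^2 + 2*p - 8)/(p^2 + 7*p + 10)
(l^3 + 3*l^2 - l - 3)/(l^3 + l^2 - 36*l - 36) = (l^2 + 2*l - 3)/(l^2 - 36)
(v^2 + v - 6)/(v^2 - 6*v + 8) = (v + 3)/(v - 4)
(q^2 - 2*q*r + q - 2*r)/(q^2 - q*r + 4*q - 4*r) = (q^2 - 2*q*r + q - 2*r)/(q^2 - q*r + 4*q - 4*r)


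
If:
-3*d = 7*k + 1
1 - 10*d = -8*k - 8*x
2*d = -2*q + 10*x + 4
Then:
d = 28*x/47 - 1/94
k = -12*x/47 - 13/94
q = 207*x/47 + 189/94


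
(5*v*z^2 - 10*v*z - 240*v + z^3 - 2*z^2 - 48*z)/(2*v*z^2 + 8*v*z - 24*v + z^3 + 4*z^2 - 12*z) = (5*v*z - 40*v + z^2 - 8*z)/(2*v*z - 4*v + z^2 - 2*z)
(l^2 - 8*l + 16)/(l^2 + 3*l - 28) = (l - 4)/(l + 7)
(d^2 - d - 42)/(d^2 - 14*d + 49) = (d + 6)/(d - 7)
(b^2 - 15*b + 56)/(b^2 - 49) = (b - 8)/(b + 7)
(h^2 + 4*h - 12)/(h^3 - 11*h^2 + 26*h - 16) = (h + 6)/(h^2 - 9*h + 8)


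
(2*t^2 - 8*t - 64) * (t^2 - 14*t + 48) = 2*t^4 - 36*t^3 + 144*t^2 + 512*t - 3072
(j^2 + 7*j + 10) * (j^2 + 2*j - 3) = j^4 + 9*j^3 + 21*j^2 - j - 30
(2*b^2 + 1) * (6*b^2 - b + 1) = 12*b^4 - 2*b^3 + 8*b^2 - b + 1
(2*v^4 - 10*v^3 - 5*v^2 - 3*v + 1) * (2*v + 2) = 4*v^5 - 16*v^4 - 30*v^3 - 16*v^2 - 4*v + 2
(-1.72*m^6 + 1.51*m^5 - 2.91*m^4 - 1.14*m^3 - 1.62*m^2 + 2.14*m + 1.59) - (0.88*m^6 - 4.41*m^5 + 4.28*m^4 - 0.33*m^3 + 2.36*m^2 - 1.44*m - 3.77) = -2.6*m^6 + 5.92*m^5 - 7.19*m^4 - 0.81*m^3 - 3.98*m^2 + 3.58*m + 5.36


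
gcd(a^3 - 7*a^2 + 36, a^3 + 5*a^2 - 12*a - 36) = a^2 - a - 6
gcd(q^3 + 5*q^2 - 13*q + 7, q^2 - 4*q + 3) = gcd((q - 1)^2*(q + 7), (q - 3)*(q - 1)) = q - 1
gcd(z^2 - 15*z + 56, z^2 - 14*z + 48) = z - 8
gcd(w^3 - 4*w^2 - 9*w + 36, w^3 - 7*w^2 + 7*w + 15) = w - 3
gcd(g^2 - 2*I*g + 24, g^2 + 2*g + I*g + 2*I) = 1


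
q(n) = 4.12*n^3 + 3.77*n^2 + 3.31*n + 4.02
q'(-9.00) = 936.61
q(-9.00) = -2723.88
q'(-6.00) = 403.03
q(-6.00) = -770.04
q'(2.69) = 113.03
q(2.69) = 120.40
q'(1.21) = 30.53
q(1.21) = 20.84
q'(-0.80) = 5.19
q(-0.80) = 1.68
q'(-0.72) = 4.29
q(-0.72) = 2.05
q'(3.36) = 168.18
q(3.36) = 213.99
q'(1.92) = 63.35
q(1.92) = 53.43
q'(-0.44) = 2.39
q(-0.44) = 2.94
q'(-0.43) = 2.35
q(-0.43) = 2.97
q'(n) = 12.36*n^2 + 7.54*n + 3.31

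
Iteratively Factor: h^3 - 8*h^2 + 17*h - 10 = (h - 1)*(h^2 - 7*h + 10) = (h - 2)*(h - 1)*(h - 5)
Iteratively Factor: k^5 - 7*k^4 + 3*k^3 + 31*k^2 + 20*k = (k - 5)*(k^4 - 2*k^3 - 7*k^2 - 4*k) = (k - 5)*(k + 1)*(k^3 - 3*k^2 - 4*k) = k*(k - 5)*(k + 1)*(k^2 - 3*k - 4) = k*(k - 5)*(k + 1)^2*(k - 4)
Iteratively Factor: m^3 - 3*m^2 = (m)*(m^2 - 3*m) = m*(m - 3)*(m)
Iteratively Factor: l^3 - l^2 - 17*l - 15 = (l + 3)*(l^2 - 4*l - 5) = (l + 1)*(l + 3)*(l - 5)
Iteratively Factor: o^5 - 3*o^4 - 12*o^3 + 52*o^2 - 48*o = (o + 4)*(o^4 - 7*o^3 + 16*o^2 - 12*o) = (o - 2)*(o + 4)*(o^3 - 5*o^2 + 6*o) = o*(o - 2)*(o + 4)*(o^2 - 5*o + 6) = o*(o - 3)*(o - 2)*(o + 4)*(o - 2)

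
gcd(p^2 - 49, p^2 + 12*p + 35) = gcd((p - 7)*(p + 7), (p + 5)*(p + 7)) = p + 7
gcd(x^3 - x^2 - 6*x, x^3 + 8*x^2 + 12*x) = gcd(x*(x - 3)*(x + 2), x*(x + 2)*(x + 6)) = x^2 + 2*x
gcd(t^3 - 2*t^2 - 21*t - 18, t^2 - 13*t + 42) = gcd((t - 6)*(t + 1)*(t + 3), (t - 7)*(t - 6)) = t - 6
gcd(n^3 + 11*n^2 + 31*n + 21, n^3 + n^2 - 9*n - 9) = n^2 + 4*n + 3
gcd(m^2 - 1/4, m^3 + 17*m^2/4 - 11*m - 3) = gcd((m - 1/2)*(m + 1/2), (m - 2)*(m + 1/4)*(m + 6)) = 1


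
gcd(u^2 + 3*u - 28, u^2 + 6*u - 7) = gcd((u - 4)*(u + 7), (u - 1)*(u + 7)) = u + 7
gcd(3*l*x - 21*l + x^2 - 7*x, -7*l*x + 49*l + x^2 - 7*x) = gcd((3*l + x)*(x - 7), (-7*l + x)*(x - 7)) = x - 7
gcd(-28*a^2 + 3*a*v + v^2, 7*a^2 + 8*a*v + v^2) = 7*a + v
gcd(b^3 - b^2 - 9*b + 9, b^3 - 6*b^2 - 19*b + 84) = b - 3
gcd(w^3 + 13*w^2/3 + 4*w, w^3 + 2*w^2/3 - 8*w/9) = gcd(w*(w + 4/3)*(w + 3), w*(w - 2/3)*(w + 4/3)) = w^2 + 4*w/3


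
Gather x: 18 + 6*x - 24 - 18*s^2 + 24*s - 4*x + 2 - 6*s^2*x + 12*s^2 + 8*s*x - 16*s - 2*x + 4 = -6*s^2 + 8*s + x*(-6*s^2 + 8*s)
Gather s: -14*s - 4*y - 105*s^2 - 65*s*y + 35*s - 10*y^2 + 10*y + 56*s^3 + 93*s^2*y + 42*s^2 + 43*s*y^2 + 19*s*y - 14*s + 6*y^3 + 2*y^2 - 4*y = 56*s^3 + s^2*(93*y - 63) + s*(43*y^2 - 46*y + 7) + 6*y^3 - 8*y^2 + 2*y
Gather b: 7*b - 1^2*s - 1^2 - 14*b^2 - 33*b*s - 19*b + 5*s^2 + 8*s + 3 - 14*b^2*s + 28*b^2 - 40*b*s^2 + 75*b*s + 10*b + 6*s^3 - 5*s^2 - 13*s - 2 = b^2*(14 - 14*s) + b*(-40*s^2 + 42*s - 2) + 6*s^3 - 6*s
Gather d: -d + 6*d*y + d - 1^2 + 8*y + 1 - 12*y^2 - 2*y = 6*d*y - 12*y^2 + 6*y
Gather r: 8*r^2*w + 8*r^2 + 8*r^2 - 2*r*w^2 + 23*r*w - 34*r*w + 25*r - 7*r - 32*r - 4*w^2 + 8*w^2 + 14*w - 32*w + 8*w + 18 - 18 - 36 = r^2*(8*w + 16) + r*(-2*w^2 - 11*w - 14) + 4*w^2 - 10*w - 36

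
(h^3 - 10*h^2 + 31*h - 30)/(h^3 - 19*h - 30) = (h^2 - 5*h + 6)/(h^2 + 5*h + 6)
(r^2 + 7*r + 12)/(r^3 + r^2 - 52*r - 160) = (r + 3)/(r^2 - 3*r - 40)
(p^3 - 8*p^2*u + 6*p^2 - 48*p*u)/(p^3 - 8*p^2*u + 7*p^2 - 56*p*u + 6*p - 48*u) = p/(p + 1)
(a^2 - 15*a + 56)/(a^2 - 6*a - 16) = (a - 7)/(a + 2)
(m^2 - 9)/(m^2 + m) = (m^2 - 9)/(m*(m + 1))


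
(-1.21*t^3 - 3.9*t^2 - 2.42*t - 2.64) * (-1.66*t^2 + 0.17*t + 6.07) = 2.0086*t^5 + 6.2683*t^4 - 3.9905*t^3 - 19.702*t^2 - 15.1382*t - 16.0248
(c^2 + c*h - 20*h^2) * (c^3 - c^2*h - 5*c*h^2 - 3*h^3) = c^5 - 26*c^3*h^2 + 12*c^2*h^3 + 97*c*h^4 + 60*h^5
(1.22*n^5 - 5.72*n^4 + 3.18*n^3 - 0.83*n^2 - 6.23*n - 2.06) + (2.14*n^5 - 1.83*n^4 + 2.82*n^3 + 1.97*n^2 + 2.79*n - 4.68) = 3.36*n^5 - 7.55*n^4 + 6.0*n^3 + 1.14*n^2 - 3.44*n - 6.74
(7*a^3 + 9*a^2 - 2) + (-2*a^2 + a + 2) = 7*a^3 + 7*a^2 + a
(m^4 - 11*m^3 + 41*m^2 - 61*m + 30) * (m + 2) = m^5 - 9*m^4 + 19*m^3 + 21*m^2 - 92*m + 60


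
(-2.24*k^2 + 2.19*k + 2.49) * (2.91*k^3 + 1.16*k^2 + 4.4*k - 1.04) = -6.5184*k^5 + 3.7745*k^4 - 0.069700000000001*k^3 + 14.854*k^2 + 8.6784*k - 2.5896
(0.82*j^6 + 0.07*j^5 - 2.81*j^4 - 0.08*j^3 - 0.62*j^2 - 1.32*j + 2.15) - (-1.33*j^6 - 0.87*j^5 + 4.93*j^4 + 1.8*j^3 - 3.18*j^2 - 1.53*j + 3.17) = 2.15*j^6 + 0.94*j^5 - 7.74*j^4 - 1.88*j^3 + 2.56*j^2 + 0.21*j - 1.02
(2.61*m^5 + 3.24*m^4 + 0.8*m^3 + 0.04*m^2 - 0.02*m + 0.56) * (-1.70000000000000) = -4.437*m^5 - 5.508*m^4 - 1.36*m^3 - 0.068*m^2 + 0.034*m - 0.952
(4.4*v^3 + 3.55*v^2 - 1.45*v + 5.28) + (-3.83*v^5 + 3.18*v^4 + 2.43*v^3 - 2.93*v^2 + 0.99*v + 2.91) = -3.83*v^5 + 3.18*v^4 + 6.83*v^3 + 0.62*v^2 - 0.46*v + 8.19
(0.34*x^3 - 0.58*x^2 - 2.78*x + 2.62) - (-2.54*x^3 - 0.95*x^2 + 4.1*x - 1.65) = 2.88*x^3 + 0.37*x^2 - 6.88*x + 4.27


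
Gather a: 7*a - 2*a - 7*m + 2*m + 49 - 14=5*a - 5*m + 35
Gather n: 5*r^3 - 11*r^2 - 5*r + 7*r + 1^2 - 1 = 5*r^3 - 11*r^2 + 2*r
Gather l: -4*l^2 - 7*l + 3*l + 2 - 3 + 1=-4*l^2 - 4*l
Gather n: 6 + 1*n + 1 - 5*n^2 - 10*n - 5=-5*n^2 - 9*n + 2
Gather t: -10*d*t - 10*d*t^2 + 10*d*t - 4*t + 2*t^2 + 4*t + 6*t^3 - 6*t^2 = 6*t^3 + t^2*(-10*d - 4)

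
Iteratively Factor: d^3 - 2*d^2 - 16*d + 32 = (d - 4)*(d^2 + 2*d - 8) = (d - 4)*(d - 2)*(d + 4)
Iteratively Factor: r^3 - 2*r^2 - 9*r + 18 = (r - 3)*(r^2 + r - 6) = (r - 3)*(r + 3)*(r - 2)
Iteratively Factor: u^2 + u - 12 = (u + 4)*(u - 3)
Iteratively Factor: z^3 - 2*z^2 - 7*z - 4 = (z + 1)*(z^2 - 3*z - 4) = (z + 1)^2*(z - 4)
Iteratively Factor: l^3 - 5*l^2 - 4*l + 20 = (l - 5)*(l^2 - 4) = (l - 5)*(l - 2)*(l + 2)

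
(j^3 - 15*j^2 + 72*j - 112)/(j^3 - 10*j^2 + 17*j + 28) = (j - 4)/(j + 1)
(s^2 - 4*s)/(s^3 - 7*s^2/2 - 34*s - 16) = 2*s*(4 - s)/(-2*s^3 + 7*s^2 + 68*s + 32)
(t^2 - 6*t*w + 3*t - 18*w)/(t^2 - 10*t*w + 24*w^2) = (t + 3)/(t - 4*w)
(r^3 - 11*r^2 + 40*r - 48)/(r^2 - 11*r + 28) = (r^2 - 7*r + 12)/(r - 7)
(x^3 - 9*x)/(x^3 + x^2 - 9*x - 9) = x/(x + 1)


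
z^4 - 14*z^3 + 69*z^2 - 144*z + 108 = (z - 6)*(z - 3)^2*(z - 2)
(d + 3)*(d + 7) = d^2 + 10*d + 21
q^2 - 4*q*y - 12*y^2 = (q - 6*y)*(q + 2*y)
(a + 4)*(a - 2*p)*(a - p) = a^3 - 3*a^2*p + 4*a^2 + 2*a*p^2 - 12*a*p + 8*p^2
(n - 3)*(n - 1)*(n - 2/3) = n^3 - 14*n^2/3 + 17*n/3 - 2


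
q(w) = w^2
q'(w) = 2*w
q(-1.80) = 3.24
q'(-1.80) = -3.60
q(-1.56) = 2.43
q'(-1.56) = -3.12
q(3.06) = 9.36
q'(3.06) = 6.12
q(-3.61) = 13.03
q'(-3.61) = -7.22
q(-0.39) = 0.15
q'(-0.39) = -0.78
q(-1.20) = 1.44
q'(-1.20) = -2.40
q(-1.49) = 2.22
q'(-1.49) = -2.98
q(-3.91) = 15.29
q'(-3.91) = -7.82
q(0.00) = 0.00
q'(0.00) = 0.00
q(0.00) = 0.00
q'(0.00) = 0.00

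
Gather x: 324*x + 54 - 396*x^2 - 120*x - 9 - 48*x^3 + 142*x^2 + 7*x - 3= -48*x^3 - 254*x^2 + 211*x + 42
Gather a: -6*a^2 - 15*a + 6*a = -6*a^2 - 9*a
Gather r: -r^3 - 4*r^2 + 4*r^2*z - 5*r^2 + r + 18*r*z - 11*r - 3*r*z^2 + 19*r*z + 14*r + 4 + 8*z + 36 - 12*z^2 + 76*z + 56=-r^3 + r^2*(4*z - 9) + r*(-3*z^2 + 37*z + 4) - 12*z^2 + 84*z + 96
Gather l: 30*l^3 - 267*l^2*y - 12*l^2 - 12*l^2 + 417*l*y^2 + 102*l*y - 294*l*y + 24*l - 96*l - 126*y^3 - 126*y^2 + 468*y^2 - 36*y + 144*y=30*l^3 + l^2*(-267*y - 24) + l*(417*y^2 - 192*y - 72) - 126*y^3 + 342*y^2 + 108*y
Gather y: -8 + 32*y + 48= 32*y + 40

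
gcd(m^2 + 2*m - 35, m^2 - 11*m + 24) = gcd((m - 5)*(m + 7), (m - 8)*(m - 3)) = 1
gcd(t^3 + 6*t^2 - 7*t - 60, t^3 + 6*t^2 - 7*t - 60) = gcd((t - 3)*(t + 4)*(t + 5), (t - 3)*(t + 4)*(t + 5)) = t^3 + 6*t^2 - 7*t - 60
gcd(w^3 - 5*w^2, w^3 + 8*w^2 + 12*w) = w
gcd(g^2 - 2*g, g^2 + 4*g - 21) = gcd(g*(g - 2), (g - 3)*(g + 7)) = 1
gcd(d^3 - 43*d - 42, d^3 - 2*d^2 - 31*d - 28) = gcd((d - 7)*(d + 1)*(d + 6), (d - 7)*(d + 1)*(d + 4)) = d^2 - 6*d - 7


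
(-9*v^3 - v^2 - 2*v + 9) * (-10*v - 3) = 90*v^4 + 37*v^3 + 23*v^2 - 84*v - 27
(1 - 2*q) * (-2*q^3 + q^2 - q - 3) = 4*q^4 - 4*q^3 + 3*q^2 + 5*q - 3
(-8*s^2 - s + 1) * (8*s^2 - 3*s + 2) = -64*s^4 + 16*s^3 - 5*s^2 - 5*s + 2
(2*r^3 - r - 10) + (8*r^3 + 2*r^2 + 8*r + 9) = 10*r^3 + 2*r^2 + 7*r - 1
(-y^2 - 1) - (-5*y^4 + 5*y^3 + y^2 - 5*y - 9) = 5*y^4 - 5*y^3 - 2*y^2 + 5*y + 8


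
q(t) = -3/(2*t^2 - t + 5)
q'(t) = -3*(1 - 4*t)/(2*t^2 - t + 5)^2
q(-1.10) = -0.35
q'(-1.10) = -0.22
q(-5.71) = -0.04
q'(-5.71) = -0.01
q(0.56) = -0.59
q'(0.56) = 0.14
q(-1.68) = -0.24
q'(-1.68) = -0.15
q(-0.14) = -0.58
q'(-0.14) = -0.17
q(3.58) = -0.11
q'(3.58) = 0.05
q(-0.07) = -0.59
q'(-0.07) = -0.15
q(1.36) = -0.41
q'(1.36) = 0.25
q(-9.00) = -0.02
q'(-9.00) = 0.00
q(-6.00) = -0.04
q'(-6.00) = -0.01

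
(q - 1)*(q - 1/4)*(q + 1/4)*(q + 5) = q^4 + 4*q^3 - 81*q^2/16 - q/4 + 5/16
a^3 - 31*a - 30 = (a - 6)*(a + 1)*(a + 5)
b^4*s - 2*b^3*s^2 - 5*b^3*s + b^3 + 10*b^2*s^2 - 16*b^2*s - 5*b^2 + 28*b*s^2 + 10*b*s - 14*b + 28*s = (b - 7)*(b + 2)*(b - 2*s)*(b*s + 1)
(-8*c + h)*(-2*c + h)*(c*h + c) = 16*c^3*h + 16*c^3 - 10*c^2*h^2 - 10*c^2*h + c*h^3 + c*h^2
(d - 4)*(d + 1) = d^2 - 3*d - 4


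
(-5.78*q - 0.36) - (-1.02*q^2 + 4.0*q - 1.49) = 1.02*q^2 - 9.78*q + 1.13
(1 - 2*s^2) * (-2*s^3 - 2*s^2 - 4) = 4*s^5 + 4*s^4 - 2*s^3 + 6*s^2 - 4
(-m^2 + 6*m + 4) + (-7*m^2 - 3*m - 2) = -8*m^2 + 3*m + 2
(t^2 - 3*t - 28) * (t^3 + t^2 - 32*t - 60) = t^5 - 2*t^4 - 63*t^3 + 8*t^2 + 1076*t + 1680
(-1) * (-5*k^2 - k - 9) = 5*k^2 + k + 9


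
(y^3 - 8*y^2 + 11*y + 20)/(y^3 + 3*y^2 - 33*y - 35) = (y - 4)/(y + 7)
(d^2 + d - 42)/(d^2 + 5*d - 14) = (d - 6)/(d - 2)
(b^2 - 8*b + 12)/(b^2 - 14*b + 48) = (b - 2)/(b - 8)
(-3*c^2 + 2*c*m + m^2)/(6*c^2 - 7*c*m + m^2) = (-3*c - m)/(6*c - m)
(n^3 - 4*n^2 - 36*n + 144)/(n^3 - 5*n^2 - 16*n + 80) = (n^2 - 36)/(n^2 - n - 20)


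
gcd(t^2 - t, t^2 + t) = t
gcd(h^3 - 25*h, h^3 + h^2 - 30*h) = h^2 - 5*h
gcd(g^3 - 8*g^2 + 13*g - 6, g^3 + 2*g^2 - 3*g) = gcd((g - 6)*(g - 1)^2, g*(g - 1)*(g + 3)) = g - 1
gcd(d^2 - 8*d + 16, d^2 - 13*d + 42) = 1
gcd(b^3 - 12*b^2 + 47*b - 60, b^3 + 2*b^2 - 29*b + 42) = b - 3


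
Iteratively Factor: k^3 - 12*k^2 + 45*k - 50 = (k - 5)*(k^2 - 7*k + 10) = (k - 5)*(k - 2)*(k - 5)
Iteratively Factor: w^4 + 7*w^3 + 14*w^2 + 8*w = (w)*(w^3 + 7*w^2 + 14*w + 8) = w*(w + 2)*(w^2 + 5*w + 4) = w*(w + 2)*(w + 4)*(w + 1)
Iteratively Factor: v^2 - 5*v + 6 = (v - 3)*(v - 2)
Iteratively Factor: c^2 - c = (c - 1)*(c)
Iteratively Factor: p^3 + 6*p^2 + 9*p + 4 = (p + 4)*(p^2 + 2*p + 1) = (p + 1)*(p + 4)*(p + 1)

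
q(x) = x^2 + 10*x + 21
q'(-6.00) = -2.00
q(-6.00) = -3.00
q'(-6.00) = -2.00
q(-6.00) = -3.00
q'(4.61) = 19.22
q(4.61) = 88.35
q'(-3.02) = 3.96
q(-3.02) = -0.08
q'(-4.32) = 1.36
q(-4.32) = -3.54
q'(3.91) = 17.82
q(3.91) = 75.39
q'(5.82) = 21.64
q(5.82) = 113.07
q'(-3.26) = 3.48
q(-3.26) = -0.97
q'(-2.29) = 5.42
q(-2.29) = 3.34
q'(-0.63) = 8.74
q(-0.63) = 15.10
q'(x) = 2*x + 10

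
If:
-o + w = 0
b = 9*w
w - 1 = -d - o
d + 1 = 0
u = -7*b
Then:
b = 9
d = -1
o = 1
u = -63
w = 1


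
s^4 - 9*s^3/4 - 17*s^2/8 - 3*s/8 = s*(s - 3)*(s + 1/4)*(s + 1/2)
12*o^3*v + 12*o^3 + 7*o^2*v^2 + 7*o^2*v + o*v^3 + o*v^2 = (3*o + v)*(4*o + v)*(o*v + o)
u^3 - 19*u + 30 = (u - 3)*(u - 2)*(u + 5)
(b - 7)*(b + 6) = b^2 - b - 42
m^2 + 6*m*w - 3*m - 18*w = (m - 3)*(m + 6*w)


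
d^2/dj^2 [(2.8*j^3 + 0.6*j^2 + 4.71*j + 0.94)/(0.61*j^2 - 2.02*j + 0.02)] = (27.765742*j^3 + 1.376004*j^2 - 7.28766000000001*j + 8.029264)/(0.226981*j^6 - 2.254926*j^5 + 7.489458*j^4 - 8.390272*j^3 + 0.245556*j^2 - 0.002424*j + 8.0e-6)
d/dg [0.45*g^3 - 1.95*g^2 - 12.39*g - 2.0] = 1.35*g^2 - 3.9*g - 12.39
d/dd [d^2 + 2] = 2*d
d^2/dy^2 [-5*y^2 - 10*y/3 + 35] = -10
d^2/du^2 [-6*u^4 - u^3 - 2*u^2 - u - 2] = -72*u^2 - 6*u - 4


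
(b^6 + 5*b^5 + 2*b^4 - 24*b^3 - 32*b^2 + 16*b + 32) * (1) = b^6 + 5*b^5 + 2*b^4 - 24*b^3 - 32*b^2 + 16*b + 32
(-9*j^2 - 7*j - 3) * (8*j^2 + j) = -72*j^4 - 65*j^3 - 31*j^2 - 3*j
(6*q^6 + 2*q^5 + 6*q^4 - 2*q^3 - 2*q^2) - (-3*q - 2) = 6*q^6 + 2*q^5 + 6*q^4 - 2*q^3 - 2*q^2 + 3*q + 2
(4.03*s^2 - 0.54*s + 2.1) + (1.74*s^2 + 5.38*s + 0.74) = 5.77*s^2 + 4.84*s + 2.84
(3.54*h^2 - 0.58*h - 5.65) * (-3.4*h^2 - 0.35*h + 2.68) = -12.036*h^4 + 0.733*h^3 + 28.9002*h^2 + 0.4231*h - 15.142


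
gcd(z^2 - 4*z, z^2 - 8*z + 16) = z - 4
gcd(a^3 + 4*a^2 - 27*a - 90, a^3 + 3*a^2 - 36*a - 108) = a^2 + 9*a + 18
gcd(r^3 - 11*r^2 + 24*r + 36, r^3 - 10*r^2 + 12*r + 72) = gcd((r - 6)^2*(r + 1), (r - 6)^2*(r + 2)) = r^2 - 12*r + 36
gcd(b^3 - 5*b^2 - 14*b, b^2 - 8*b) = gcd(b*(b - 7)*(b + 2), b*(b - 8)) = b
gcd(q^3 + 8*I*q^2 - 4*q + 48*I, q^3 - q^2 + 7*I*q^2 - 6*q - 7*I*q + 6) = q + 6*I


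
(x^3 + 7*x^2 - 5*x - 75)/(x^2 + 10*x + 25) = x - 3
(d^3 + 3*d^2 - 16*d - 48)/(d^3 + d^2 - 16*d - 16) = (d + 3)/(d + 1)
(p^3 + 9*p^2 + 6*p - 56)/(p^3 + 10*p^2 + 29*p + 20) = (p^2 + 5*p - 14)/(p^2 + 6*p + 5)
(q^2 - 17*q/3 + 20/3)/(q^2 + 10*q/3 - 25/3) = (q - 4)/(q + 5)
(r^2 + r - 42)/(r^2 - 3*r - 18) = (r + 7)/(r + 3)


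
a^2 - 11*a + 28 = (a - 7)*(a - 4)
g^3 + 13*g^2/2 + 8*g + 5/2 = (g + 1/2)*(g + 1)*(g + 5)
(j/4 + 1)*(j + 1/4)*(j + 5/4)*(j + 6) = j^4/4 + 23*j^3/8 + 629*j^2/64 + 313*j/32 + 15/8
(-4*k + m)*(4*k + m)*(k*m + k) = -16*k^3*m - 16*k^3 + k*m^3 + k*m^2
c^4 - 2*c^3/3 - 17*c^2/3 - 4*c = c*(c - 3)*(c + 1)*(c + 4/3)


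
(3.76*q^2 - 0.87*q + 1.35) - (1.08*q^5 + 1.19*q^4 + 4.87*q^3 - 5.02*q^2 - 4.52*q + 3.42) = -1.08*q^5 - 1.19*q^4 - 4.87*q^3 + 8.78*q^2 + 3.65*q - 2.07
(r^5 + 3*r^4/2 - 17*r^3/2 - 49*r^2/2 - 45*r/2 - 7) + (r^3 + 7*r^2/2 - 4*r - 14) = r^5 + 3*r^4/2 - 15*r^3/2 - 21*r^2 - 53*r/2 - 21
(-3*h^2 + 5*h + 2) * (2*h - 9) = -6*h^3 + 37*h^2 - 41*h - 18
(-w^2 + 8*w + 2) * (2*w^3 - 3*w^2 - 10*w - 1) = -2*w^5 + 19*w^4 - 10*w^3 - 85*w^2 - 28*w - 2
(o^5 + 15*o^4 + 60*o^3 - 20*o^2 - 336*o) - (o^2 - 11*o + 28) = o^5 + 15*o^4 + 60*o^3 - 21*o^2 - 325*o - 28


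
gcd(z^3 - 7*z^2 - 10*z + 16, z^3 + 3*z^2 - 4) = z^2 + z - 2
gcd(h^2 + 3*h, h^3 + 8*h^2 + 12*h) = h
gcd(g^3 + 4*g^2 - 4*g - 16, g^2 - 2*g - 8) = g + 2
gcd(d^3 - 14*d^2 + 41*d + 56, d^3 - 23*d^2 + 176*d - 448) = d^2 - 15*d + 56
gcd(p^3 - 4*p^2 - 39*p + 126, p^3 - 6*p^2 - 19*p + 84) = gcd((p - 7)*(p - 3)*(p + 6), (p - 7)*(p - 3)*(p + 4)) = p^2 - 10*p + 21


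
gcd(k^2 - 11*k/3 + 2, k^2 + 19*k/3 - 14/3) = k - 2/3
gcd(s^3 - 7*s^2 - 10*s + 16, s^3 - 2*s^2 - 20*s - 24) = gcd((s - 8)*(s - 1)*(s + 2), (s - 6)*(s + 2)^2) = s + 2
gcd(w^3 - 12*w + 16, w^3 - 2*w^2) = w - 2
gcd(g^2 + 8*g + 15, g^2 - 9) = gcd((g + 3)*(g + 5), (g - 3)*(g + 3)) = g + 3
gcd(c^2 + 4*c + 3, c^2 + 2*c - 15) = 1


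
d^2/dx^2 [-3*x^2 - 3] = -6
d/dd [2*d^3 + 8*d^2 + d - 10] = 6*d^2 + 16*d + 1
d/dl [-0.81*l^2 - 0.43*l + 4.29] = -1.62*l - 0.43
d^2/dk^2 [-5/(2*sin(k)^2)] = 5*(2*sin(k)^2 - 3)/sin(k)^4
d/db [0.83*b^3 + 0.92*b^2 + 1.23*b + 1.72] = 2.49*b^2 + 1.84*b + 1.23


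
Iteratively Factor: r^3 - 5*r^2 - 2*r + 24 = (r - 3)*(r^2 - 2*r - 8) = (r - 3)*(r + 2)*(r - 4)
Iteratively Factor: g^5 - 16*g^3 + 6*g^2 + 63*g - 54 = (g + 3)*(g^4 - 3*g^3 - 7*g^2 + 27*g - 18) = (g + 3)^2*(g^3 - 6*g^2 + 11*g - 6) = (g - 1)*(g + 3)^2*(g^2 - 5*g + 6) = (g - 3)*(g - 1)*(g + 3)^2*(g - 2)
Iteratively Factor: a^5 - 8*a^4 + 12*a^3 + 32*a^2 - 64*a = (a - 4)*(a^4 - 4*a^3 - 4*a^2 + 16*a) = a*(a - 4)*(a^3 - 4*a^2 - 4*a + 16) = a*(a - 4)*(a - 2)*(a^2 - 2*a - 8) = a*(a - 4)^2*(a - 2)*(a + 2)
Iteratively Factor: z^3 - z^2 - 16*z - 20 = (z + 2)*(z^2 - 3*z - 10) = (z + 2)^2*(z - 5)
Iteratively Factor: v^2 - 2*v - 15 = (v - 5)*(v + 3)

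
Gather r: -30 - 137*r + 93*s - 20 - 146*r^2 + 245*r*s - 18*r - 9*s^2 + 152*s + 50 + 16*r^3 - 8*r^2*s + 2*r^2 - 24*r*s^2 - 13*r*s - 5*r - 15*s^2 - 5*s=16*r^3 + r^2*(-8*s - 144) + r*(-24*s^2 + 232*s - 160) - 24*s^2 + 240*s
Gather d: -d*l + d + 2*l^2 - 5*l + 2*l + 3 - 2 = d*(1 - l) + 2*l^2 - 3*l + 1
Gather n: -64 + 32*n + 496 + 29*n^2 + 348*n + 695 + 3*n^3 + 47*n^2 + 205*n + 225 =3*n^3 + 76*n^2 + 585*n + 1352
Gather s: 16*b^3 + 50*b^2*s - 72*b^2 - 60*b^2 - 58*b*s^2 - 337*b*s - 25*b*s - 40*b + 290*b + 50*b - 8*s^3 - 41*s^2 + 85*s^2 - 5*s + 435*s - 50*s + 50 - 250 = 16*b^3 - 132*b^2 + 300*b - 8*s^3 + s^2*(44 - 58*b) + s*(50*b^2 - 362*b + 380) - 200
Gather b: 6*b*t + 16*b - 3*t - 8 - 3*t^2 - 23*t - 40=b*(6*t + 16) - 3*t^2 - 26*t - 48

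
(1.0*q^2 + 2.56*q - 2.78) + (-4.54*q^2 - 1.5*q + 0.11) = -3.54*q^2 + 1.06*q - 2.67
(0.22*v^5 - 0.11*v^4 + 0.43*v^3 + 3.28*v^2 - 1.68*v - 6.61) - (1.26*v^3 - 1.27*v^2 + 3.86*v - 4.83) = 0.22*v^5 - 0.11*v^4 - 0.83*v^3 + 4.55*v^2 - 5.54*v - 1.78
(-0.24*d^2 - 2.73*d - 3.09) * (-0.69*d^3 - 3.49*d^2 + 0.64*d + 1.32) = 0.1656*d^5 + 2.7213*d^4 + 11.5062*d^3 + 8.7201*d^2 - 5.5812*d - 4.0788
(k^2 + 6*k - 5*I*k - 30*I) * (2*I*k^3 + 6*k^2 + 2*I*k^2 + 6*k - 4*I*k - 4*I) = 2*I*k^5 + 16*k^4 + 14*I*k^4 + 112*k^3 - 22*I*k^3 + 76*k^2 - 238*I*k^2 - 140*k - 204*I*k - 120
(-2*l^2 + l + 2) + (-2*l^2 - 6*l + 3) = -4*l^2 - 5*l + 5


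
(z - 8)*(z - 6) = z^2 - 14*z + 48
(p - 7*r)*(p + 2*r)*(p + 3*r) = p^3 - 2*p^2*r - 29*p*r^2 - 42*r^3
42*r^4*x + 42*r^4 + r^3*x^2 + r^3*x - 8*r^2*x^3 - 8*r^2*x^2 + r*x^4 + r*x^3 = (-7*r + x)*(-3*r + x)*(2*r + x)*(r*x + r)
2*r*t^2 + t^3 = t^2*(2*r + t)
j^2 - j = j*(j - 1)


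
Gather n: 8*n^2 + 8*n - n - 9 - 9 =8*n^2 + 7*n - 18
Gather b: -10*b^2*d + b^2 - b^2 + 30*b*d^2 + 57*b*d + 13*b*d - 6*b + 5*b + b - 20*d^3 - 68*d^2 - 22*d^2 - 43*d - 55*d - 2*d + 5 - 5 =-10*b^2*d + b*(30*d^2 + 70*d) - 20*d^3 - 90*d^2 - 100*d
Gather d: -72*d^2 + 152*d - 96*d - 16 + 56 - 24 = -72*d^2 + 56*d + 16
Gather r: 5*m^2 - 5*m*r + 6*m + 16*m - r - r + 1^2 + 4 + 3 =5*m^2 + 22*m + r*(-5*m - 2) + 8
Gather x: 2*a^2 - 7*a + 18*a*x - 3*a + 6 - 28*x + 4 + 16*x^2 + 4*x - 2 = 2*a^2 - 10*a + 16*x^2 + x*(18*a - 24) + 8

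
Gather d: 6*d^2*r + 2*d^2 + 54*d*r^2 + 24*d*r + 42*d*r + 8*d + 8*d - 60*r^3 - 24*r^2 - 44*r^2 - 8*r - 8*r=d^2*(6*r + 2) + d*(54*r^2 + 66*r + 16) - 60*r^3 - 68*r^2 - 16*r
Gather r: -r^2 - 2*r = -r^2 - 2*r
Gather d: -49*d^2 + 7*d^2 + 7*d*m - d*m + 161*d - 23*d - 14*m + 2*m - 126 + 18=-42*d^2 + d*(6*m + 138) - 12*m - 108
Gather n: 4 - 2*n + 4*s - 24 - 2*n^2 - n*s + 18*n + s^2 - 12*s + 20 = -2*n^2 + n*(16 - s) + s^2 - 8*s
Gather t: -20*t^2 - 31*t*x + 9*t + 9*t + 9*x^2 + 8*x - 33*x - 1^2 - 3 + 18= -20*t^2 + t*(18 - 31*x) + 9*x^2 - 25*x + 14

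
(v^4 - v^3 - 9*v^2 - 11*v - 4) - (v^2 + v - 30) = v^4 - v^3 - 10*v^2 - 12*v + 26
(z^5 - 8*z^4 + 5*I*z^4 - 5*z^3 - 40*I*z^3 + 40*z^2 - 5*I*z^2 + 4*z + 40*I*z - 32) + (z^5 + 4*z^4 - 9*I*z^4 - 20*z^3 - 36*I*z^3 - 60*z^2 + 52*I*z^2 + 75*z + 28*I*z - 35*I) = 2*z^5 - 4*z^4 - 4*I*z^4 - 25*z^3 - 76*I*z^3 - 20*z^2 + 47*I*z^2 + 79*z + 68*I*z - 32 - 35*I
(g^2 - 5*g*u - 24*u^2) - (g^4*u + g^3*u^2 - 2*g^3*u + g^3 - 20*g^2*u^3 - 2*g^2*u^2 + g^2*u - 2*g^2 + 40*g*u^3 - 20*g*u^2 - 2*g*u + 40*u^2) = -g^4*u - g^3*u^2 + 2*g^3*u - g^3 + 20*g^2*u^3 + 2*g^2*u^2 - g^2*u + 3*g^2 - 40*g*u^3 + 20*g*u^2 - 3*g*u - 64*u^2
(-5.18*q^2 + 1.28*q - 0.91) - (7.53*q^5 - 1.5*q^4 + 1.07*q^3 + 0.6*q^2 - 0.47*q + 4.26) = -7.53*q^5 + 1.5*q^4 - 1.07*q^3 - 5.78*q^2 + 1.75*q - 5.17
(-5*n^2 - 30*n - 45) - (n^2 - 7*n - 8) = -6*n^2 - 23*n - 37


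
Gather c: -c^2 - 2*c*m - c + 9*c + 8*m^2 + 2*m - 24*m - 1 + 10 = -c^2 + c*(8 - 2*m) + 8*m^2 - 22*m + 9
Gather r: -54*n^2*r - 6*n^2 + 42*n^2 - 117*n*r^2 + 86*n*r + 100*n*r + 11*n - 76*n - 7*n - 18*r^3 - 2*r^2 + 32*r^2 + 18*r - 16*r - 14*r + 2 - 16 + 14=36*n^2 - 72*n - 18*r^3 + r^2*(30 - 117*n) + r*(-54*n^2 + 186*n - 12)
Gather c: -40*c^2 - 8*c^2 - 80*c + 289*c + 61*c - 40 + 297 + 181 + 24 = -48*c^2 + 270*c + 462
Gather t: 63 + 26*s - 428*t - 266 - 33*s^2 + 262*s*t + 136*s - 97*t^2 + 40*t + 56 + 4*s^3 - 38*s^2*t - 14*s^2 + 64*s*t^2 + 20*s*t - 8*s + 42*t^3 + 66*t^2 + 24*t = 4*s^3 - 47*s^2 + 154*s + 42*t^3 + t^2*(64*s - 31) + t*(-38*s^2 + 282*s - 364) - 147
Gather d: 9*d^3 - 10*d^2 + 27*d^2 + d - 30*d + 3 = 9*d^3 + 17*d^2 - 29*d + 3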